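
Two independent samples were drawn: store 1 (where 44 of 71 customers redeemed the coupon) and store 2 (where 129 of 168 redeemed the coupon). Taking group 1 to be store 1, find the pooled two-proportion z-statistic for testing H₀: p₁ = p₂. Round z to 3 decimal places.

Sample proportions: p̂₁ = 44/71 = 0.61972 and p̂₂ = 129/168 = 0.76786.
Pooling: p̂ = 173/239 = 0.72385.
Pooled SE = √[0.1998915·0.02003689] ≈ 0.063287.
z = (p̂₁ − p̂₂)/SE = (0.61972 − 0.76786)/0.063287 = -0.14814/0.063287 = -2.341.

z = -2.341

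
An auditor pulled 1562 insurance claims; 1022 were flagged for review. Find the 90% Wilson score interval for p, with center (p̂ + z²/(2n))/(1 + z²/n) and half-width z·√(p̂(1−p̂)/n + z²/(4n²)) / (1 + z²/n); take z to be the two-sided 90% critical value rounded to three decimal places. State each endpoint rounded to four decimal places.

p̂ = 1022/1562 = 0.65429; z = 1.645, so z² = 2.706025.
1 + z²/n = 1.001732.
Center = (0.65429 + 0.000866)/1.001732 = 0.65402.
Radicand: p̂(1−p̂)/n + z²/(4n²) = 0.000144811 + 0.000000277 = 0.000145088.
Half-width = z·√(radicand)/denom = 1.645·0.012045/1.001732 = 0.01978.
So the interval runs from 0.6342 to 0.6738.

(0.6342, 0.6738)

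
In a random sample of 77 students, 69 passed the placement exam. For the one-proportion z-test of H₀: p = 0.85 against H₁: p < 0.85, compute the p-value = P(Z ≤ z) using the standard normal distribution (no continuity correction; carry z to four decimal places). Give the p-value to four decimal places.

p-value = 0.8714

p̂ = 69/77 = 0.89610.
Under H₀, SE = √(p₀(1−p₀)/n) = √(0.85·0.15/77) = √0.001655844 = 0.040692.
Test statistic (full precision, shown to 4 dp): z = (69/77 − 0.85)/SE₀ ≈ 1.1330.
From the standard normal, P(Z ≤ z) = 0.8714.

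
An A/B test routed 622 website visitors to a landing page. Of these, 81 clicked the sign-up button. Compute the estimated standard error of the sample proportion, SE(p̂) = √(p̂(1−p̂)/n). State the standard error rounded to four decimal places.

SE = 0.0135

Sample proportion p̂ = 81/622 = 0.13023.
p̂(1−p̂) = 0.113270.
SE = √(0.113270/622) = 0.0135.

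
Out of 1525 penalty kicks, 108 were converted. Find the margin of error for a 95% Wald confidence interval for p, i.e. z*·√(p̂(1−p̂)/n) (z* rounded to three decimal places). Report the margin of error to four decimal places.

p̂ = 108/1525 = 0.07082.
Standard error of p̂: √(0.065804/1525) = √0.000043150 = 0.006569.
The 95% critical value is z* = 1.960.
ME = 1.960·0.006569 = 0.0129.

ME = 0.0129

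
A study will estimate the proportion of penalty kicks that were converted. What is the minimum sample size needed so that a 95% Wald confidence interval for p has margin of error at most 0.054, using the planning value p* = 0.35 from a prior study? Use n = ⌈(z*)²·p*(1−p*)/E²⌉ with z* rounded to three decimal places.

z* = 1.960 at the 95% level.
p*(1−p*) = 0.35·0.65 = 0.2275.
Required n before rounding: 3.841600 × 0.2275 / 0.054² = 299.713.
⌈299.713⌉ = 300.

n = 300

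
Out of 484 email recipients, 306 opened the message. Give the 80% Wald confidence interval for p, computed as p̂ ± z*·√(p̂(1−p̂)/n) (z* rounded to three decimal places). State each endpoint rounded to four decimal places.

Sample proportion p̂ = 306/484 = 0.63223.
SE(p̂) = √(0.63223·0.36777/484) = 0.021918.
z* = 1.282 at the 80% level.
Margin = 1.282·0.021918 = 0.02810.
CI: 0.63223 ± 0.02810 = (0.6041, 0.6603).

(0.6041, 0.6603)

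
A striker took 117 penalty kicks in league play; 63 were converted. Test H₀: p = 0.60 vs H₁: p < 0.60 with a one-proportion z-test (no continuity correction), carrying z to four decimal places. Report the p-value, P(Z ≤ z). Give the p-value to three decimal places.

p-value = 0.087

Sample proportion p̂ = 63/117 = 0.53846.
SE₀ = √(0.60·0.40/117) = 0.045291.
Test statistic (full precision, shown to 4 dp): z = (63/117 − 0.60)/SE₀ ≈ -1.3587.
From the standard normal, P(Z ≤ z) = 0.087.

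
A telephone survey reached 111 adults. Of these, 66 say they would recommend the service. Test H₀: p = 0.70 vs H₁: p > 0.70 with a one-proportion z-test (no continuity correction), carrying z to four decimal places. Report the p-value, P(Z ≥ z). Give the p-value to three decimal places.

p-value = 0.992

The sample proportion is 66/111 = 0.59459.
Under H₀, SE = √(p₀(1−p₀)/n) = √(0.70·0.30/111) = √0.001891892 = 0.043496.
Test statistic (full precision, shown to 4 dp): z = (66/111 − 0.70)/SE₀ ≈ -2.4233.
From the standard normal, P(Z ≥ z) = 0.992.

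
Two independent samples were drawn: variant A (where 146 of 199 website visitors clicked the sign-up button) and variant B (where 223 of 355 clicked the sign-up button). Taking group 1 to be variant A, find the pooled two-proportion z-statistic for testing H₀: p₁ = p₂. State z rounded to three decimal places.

Sample proportions: p̂₁ = 146/199 = 0.73367 and p̂₂ = 223/355 = 0.62817.
Pooling: p̂ = 369/554 = 0.66606.
Pooled SE = √[0.2224224·0.00784203] ≈ 0.041764.
z = 0.10550/0.041764 = 2.526.

z = 2.526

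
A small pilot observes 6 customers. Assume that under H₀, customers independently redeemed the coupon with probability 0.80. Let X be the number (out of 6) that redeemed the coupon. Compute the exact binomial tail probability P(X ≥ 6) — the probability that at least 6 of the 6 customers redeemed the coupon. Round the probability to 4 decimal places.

P = 0.2621

X ~ Binomial(n=6, p=0.80).
P(X ≥ 6) = C(6,6)·0.80^6·0.20^0.
= 0.262144 = 0.2621.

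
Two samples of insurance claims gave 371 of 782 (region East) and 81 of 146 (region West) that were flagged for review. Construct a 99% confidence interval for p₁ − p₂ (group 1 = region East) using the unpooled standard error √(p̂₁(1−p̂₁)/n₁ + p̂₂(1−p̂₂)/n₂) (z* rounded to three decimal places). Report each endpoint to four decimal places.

p̂₁ = 371/782 = 0.47442, p̂₂ = 81/146 = 0.55479; p̂₁ − p̂₂ = -0.08037.
SE = √(0.000318857 + 0.001691764) = √0.002010621 = 0.044840.
z* = 2.576 at the 99% level. Margin = 2.576·0.044840 = 0.11551.
So the interval runs from -0.1959 to 0.0351.

(-0.1959, 0.0351)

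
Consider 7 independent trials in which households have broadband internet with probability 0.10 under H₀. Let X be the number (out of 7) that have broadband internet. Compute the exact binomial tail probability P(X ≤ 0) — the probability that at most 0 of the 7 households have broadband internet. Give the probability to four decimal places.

P = 0.4783

X ~ Binomial(n=7, p=0.10).
P(X ≤ 0) = C(7,0)·0.10^0·0.90^7.
= 0.478297 = 0.4783.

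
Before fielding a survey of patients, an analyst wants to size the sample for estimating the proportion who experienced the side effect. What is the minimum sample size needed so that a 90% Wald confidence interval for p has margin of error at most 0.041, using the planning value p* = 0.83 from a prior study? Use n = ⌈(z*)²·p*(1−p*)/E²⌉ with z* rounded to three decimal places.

For 90% confidence, z* = 1.645.
p*(1−p*) = 0.83·0.17 = 0.1411.
Required n before rounding: 2.706025 × 0.1411 / 0.041² = 227.139.
⌈227.139⌉ = 228.

n = 228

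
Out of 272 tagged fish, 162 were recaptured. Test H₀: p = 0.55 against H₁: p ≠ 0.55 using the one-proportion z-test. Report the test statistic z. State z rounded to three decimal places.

The sample proportion is 162/272 = 0.59559.
Null standard error: √(0.55·0.45/272) = √0.000909926 = 0.030165.
z = (p̂ − p₀)/SE = (0.59559 − 0.55)/0.030165 = 1.511.

z = 1.511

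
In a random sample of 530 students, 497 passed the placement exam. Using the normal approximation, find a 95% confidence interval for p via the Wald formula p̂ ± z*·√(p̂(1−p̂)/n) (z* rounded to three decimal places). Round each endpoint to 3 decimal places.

The sample proportion is 497/530 = 0.93774.
Standard error of p̂: √(0.058387/530) = √0.000110165 = 0.010496.
z* = 1.960 at the 95% level.
Margin of error: 1.960 × 0.010496 = 0.02057.
Interval: 0.93774 ± 0.02057 → (0.917, 0.958).

(0.917, 0.958)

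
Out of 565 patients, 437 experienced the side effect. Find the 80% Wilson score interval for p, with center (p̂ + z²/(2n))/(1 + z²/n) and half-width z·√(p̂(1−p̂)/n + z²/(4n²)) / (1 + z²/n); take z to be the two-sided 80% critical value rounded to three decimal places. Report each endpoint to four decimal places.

(0.7501, 0.7952)

Here p̂ = 437/565 = 0.77345 and z = 1.282 (z² = 1.643524).
Denominator 1 + z²/n = 1 + 1.643524/565 = 1.002909.
Center = (0.77345 + 0.001454)/1.002909 = 0.77266.
Radicand: p̂(1−p̂)/n + z²/(4n²) = 0.000310132 + 0.000001287 = 0.000311419.
Half-width = z·√(radicand)/denom = 1.282·0.017647/1.002909 = 0.02256.
So the interval runs from 0.7501 to 0.7952.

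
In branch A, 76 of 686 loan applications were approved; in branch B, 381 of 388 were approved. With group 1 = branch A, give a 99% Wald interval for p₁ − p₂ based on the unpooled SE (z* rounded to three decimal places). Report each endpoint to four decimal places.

(-0.9066, -0.8357)

p̂₁ = 76/686 = 0.11079, p̂₂ = 381/388 = 0.98196; p̂₁ − p̂₂ = -0.87117.
SE = √(0.000143606 + 0.000045659) = √0.000189265 = 0.013757.
The 99% critical value is z* = 2.576. Margin of error = 0.03544.
Interval: -0.87117 ± 0.03544 → (-0.9066, -0.8357).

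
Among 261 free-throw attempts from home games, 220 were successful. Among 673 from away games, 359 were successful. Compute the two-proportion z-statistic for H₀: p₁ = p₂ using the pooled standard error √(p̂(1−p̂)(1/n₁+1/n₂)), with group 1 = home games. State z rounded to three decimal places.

z = 8.743

Sample proportions: p̂₁ = 220/261 = 0.84291 and p̂₂ = 359/673 = 0.53343.
Pooling: p̂ = 579/934 = 0.61991.
Pooled SE = √[0.2356205·0.00531730] ≈ 0.035396.
z = (p̂₁ − p̂₂)/SE = (0.84291 − 0.53343)/0.035396 = 0.30948/0.035396 = 8.743.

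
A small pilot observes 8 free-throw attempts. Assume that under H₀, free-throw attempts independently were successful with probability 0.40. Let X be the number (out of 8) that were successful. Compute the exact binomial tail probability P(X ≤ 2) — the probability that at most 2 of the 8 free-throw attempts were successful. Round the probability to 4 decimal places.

P = 0.3154

X is binomial with n = 8 and p = 0.40.
P(X ≤ 2) = C(8,0)·0.40^0·0.60^8 + C(8,1)·0.40^1·0.60^7 + C(8,2)·0.40^2·0.60^6.
= 0.016796 + 0.089580 + 0.209019 = 0.3154.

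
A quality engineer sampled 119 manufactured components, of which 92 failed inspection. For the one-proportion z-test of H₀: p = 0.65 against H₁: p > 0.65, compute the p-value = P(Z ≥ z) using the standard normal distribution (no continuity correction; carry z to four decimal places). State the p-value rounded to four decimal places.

The sample proportion is 92/119 = 0.77311.
SE₀ = √(0.65·0.35/119) = 0.043724.
z = (p̂ − p₀)/SE = (92/119 − 0.65)/0.043724 ≈ 2.8156.
p-value = P(Z ≥ z) with z = 2.8156 → 0.0024.

p-value = 0.0024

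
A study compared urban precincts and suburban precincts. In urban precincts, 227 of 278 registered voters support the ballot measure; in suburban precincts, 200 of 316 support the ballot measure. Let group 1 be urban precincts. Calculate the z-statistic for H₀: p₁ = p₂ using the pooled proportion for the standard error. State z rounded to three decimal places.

p̂₁ = 227/278 = 0.81655, p̂₂ = 200/316 = 0.63291.
Pooled p̂ = (227+200)/(278+316) = 427/594 = 0.71886.
SE = √[p̂(1−p̂)(1/n₁+1/n₂)] = √[0.71886·0.28114·(1/278+1/316)] ≈ 0.036967.
z = (p̂₁ − p̂₂)/SE = (0.81655 − 0.63291)/0.036967 = 0.18364/0.036967 = 4.968.

z = 4.968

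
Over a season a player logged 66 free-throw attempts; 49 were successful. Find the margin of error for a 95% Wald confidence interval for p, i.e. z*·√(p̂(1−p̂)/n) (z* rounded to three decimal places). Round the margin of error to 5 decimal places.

ME = 0.10550

Sample proportion p̂ = 49/66 = 0.74242.
SE = √(p̂(1−p̂)/n) = √(0.191230/66) = 0.053828.
The 95% critical value is z* = 1.960.
Margin of error = z*·SE = 1.960 × 0.053828 = 0.10550.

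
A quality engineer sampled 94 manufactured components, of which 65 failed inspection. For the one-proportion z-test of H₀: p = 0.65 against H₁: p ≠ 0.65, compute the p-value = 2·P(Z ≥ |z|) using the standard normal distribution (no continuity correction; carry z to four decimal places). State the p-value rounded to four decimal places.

With x = 65 successes in n = 94, p̂ = 0.69149.
Null standard error: √(0.65·0.35/94) = √0.002420213 = 0.049196.
z = (p̂ − p₀)/SE = (65/94 − 0.65)/0.049196 ≈ 0.8434.
From the standard normal, 2·P(Z ≥ |z|) = 0.3990.

p-value = 0.3990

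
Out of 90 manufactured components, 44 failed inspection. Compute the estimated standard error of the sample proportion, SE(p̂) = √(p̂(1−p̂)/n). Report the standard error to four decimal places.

p̂ = 44/90 = 0.48889.
p̂(1−p̂) = 0.249877.
Dividing by n and taking the root: √0.002776411 = 0.0527.

SE = 0.0527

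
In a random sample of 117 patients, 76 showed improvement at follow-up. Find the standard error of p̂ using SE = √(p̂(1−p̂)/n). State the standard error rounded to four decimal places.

SE = 0.0441

p̂ = 76/117 = 0.64957.
p̂(1−p̂) = 0.227629.
Dividing by n and taking the root: √0.001945547 = 0.0441.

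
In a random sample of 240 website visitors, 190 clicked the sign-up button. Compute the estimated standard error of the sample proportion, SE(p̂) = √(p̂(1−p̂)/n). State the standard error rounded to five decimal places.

SE = 0.02621

With x = 190 successes in n = 240, p̂ = 0.79167.
p̂(1−p̂) = 0.79167·0.20833 = 0.164929.
SE = √(0.164929/240) = √0.000687204 = 0.02621.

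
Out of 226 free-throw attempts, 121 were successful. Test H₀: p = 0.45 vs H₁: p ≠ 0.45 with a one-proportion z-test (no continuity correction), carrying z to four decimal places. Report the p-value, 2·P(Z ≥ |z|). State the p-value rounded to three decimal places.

p-value = 0.010

Sample proportion p̂ = 121/226 = 0.53540.
SE₀ = √(0.45·0.55/226) = 0.033093.
z = (p̂ − p₀)/SE = (121/226 − 0.45)/0.033093 ≈ 2.5806.
From the standard normal, 2·P(Z ≥ |z|) = 0.010.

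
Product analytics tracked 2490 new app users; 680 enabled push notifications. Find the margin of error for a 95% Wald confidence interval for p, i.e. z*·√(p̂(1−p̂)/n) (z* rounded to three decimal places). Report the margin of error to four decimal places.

ME = 0.0175

Sample proportion p̂ = 680/2490 = 0.27309.
SE(p̂) = √(0.27309·0.72691/2490) = 0.008929.
The 95% critical value is z* = 1.960.
ME = 1.960·0.008929 = 0.0175.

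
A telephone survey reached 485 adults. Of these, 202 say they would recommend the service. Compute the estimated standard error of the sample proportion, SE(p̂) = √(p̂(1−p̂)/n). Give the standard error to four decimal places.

The sample proportion is 202/485 = 0.41649.
p̂(1−p̂) = 0.243026.
SE = √(0.243026/485) = √0.000501085 = 0.0224.

SE = 0.0224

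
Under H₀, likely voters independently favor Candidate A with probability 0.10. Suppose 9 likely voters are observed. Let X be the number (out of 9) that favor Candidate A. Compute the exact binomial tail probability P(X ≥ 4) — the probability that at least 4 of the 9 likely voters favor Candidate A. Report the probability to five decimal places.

X is binomial with n = 9 and p = 0.10.
P(X ≥ 4) = Σ_{j=4}^{9} C(9,j)·0.10^j·0.90^{9−j}.
= 0.007440 + 0.000827 + 0.000061 + 0.000003 + 0.000000 + 0.000000 = 0.00833.

P = 0.00833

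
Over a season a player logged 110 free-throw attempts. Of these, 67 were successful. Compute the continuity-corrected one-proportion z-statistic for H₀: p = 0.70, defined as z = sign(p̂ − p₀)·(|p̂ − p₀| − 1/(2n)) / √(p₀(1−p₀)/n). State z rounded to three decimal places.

z = -1.977

The sample proportion is 67/110 = 0.60909. p̂ − p₀ = -0.090909.
Continuity correction 1/(2n) = 1/220 = 0.004545.
Corrected numerator: |-0.090909| − 0.004545 = 0.086364.
Under H₀, SE = √(p₀(1−p₀)/n) = √(0.70·0.30/110) = √0.001909091 = 0.043693.
z = (−)0.086364/0.043693 = -1.977.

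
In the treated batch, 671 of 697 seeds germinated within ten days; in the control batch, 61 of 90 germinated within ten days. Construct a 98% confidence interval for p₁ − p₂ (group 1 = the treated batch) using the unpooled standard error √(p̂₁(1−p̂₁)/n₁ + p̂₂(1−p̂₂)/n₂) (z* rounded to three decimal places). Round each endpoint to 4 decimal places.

p̂₁ = 0.96270, p̂₂ = 0.67778, so the observed difference is 0.28492.
SE = √(0.000051523 + 0.002426612) = √0.002478135 = 0.049781.
The 98% critical value is z* = 2.326. Margin of error = 0.11579.
CI: 0.28492 ± 0.11579 = (0.1691, 0.4007).

(0.1691, 0.4007)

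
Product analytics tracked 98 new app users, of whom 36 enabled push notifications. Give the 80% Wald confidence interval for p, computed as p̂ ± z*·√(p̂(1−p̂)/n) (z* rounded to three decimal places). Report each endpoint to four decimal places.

The sample proportion is 36/98 = 0.36735.
Standard error of p̂: √(0.232403/98) = √0.002371461 = 0.048698.
For 80% confidence, z* = 1.282.
Margin = 1.282·0.048698 = 0.06243.
Interval: 0.36735 ± 0.06243 → (0.3049, 0.4298).

(0.3049, 0.4298)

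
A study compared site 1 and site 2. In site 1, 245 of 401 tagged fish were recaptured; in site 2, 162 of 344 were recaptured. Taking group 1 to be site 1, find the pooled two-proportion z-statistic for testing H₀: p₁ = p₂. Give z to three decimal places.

z = 3.828

p̂₁ = 245/401 = 0.61097, p̂₂ = 162/344 = 0.47093.
Pooling: p̂ = 407/745 = 0.54631.
Pooled SE = √[0.2478555·0.00540074] ≈ 0.036587.
z = (p̂₁ − p̂₂)/SE = (0.61097 − 0.47093)/0.036587 = 0.14004/0.036587 = 3.828.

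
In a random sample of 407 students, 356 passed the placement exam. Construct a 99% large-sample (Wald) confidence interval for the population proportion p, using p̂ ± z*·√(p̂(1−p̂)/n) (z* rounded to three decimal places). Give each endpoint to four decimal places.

(0.8324, 0.9170)

p̂ = 356/407 = 0.87469.
Standard error of p̂: √(0.109605/407) = √0.000269300 = 0.016410.
The 99% critical value is z* = 2.576.
Margin of error: 2.576 × 0.016410 = 0.04227.
So the interval runs from 0.8324 to 0.9170.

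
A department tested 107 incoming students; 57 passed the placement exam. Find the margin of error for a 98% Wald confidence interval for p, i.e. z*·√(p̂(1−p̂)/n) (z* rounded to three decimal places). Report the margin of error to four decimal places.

ME = 0.1122

The sample proportion is 57/107 = 0.53271.
SE(p̂) = √(0.53271·0.46729/107) = 0.048233.
For 98% confidence, z* = 2.326.
So ME = 0.1122.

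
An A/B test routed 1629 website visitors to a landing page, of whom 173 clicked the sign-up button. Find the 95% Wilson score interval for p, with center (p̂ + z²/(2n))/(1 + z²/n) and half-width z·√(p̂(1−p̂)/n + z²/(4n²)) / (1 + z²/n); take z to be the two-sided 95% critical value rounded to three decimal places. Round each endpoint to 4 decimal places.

p̂ = 173/1629 = 0.10620; z = 1.960, so z² = 3.841600.
Denominator 1 + z²/n = 1 + 3.841600/1629 = 1.002358.
Center = (0.10620 + 0.001179)/1.002358 = 0.10713.
Radicand: p̂(1−p̂)/n + z²/(4n²) = 0.000058270 + 0.000000362 = 0.000058632.
Half-width = 1.960·√0.000058632/1.002358 = 0.01497.
Interval: 0.10713 ± 0.01497 → (0.0922, 0.1221).

(0.0922, 0.1221)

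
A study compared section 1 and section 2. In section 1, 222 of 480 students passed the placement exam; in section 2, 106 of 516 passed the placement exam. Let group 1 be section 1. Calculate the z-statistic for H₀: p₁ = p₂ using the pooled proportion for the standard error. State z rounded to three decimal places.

z = 8.626

Sample proportions: p̂₁ = 222/480 = 0.46250 and p̂₂ = 106/516 = 0.20543.
Pooled p̂ = (222+106)/(480+516) = 328/996 = 0.32932.
Pooled SE = √[0.2208674·0.00402132] ≈ 0.029802.
z = 0.25707/0.029802 = 8.626.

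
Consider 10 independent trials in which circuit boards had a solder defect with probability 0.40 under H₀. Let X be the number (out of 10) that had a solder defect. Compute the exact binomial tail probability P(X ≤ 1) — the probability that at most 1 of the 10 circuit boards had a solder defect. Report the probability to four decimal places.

X ~ Binomial(n=10, p=0.40).
P(X ≤ 1) = C(10,0)·0.40^0·0.60^10 + C(10,1)·0.40^1·0.60^9.
= 0.006047 + 0.040311 = 0.0464.

P = 0.0464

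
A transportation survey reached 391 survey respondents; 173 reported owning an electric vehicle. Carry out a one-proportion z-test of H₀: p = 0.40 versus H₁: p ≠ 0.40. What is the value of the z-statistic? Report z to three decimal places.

With x = 173 successes in n = 391, p̂ = 0.44246.
SE₀ = √(0.40·0.60/391) = 0.024775.
z = (0.44246 − 0.40)/0.024775 = 0.04246/0.024775 = 1.714.

z = 1.714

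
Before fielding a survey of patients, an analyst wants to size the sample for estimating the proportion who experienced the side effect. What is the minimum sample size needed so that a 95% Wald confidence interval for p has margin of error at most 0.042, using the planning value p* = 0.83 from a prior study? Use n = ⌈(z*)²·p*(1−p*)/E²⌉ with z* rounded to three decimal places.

The 95% critical value is z* = 1.960.
p*(1−p*) = 0.1411.
(z*)²·p*(1−p*)/E² = 3.841600·0.1411/0.001764 = 307.284.
Rounding up, n = 308.

n = 308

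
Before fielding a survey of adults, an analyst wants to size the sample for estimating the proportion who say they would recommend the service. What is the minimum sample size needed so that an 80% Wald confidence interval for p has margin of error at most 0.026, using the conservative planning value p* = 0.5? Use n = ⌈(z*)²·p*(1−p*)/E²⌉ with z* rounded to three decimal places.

The 80% critical value is z* = 1.282.
p*(1−p*) = 0.2500.
(z*)²·p*(1−p*)/E² = 1.643524·0.2500/0.000676 = 607.812.
Rounding up, n = 608.

n = 608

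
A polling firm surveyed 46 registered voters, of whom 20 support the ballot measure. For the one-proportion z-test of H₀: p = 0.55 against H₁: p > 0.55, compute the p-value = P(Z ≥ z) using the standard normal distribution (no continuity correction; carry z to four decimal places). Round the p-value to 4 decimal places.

p-value = 0.9419

p̂ = 20/46 = 0.43478.
Under H₀, SE = √(p₀(1−p₀)/n) = √(0.55·0.45/46) = √0.005380435 = 0.073351.
Test statistic (full precision, shown to 4 dp): z = (20/46 − 0.55)/SE₀ ≈ -1.5708.
p-value = P(Z ≥ z) with z = -1.5708 → 0.9419.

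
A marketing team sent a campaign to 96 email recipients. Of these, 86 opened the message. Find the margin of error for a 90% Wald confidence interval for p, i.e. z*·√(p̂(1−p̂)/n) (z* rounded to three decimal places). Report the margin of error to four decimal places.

The sample proportion is 86/96 = 0.89583.
SE = √(p̂(1−p̂)/n) = √(0.093316/96) = 0.031178.
For 90% confidence, z* = 1.645.
So ME = 0.0513.

ME = 0.0513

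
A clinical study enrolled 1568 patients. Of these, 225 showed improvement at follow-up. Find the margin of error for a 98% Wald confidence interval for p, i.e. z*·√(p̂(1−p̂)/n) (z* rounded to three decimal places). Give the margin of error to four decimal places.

p̂ = 225/1568 = 0.14349.
SE(p̂) = √(0.14349·0.85651/1568) = 0.008853.
For 98% confidence, z* = 2.326.
So ME = 0.0206.

ME = 0.0206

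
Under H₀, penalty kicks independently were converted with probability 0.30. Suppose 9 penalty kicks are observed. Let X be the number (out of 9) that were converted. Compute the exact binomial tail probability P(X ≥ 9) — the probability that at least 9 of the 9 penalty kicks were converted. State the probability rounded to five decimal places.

P = 0.00002

X is binomial with n = 9 and p = 0.30.
P(X ≥ 9) = C(9,9)·0.30^9·0.70^0.
= 0.000020 = 0.00002.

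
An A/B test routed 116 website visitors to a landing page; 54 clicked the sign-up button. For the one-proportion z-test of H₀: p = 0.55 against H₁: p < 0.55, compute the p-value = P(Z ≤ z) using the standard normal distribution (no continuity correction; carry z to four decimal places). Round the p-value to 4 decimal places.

The sample proportion is 54/116 = 0.46552.
Null standard error: √(0.55·0.45/116) = √0.002133621 = 0.046191.
z = (p̂ − p₀)/SE = (54/116 − 0.55)/0.046191 ≈ -1.8290.
p-value = P(Z ≤ z) with z = -1.8290 → 0.0337.

p-value = 0.0337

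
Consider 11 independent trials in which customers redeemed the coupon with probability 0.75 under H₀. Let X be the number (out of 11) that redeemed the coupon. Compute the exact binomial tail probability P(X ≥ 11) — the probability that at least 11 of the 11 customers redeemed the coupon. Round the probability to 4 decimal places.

P = 0.0422

X ~ Binomial(n=11, p=0.75).
P(X ≥ 11) = C(11,11)·0.75^11·0.25^0.
= 0.042235 = 0.0422.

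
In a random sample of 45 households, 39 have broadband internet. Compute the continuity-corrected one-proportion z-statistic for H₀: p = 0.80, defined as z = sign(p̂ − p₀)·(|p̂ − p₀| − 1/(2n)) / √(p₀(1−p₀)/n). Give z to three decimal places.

z = 0.932

The sample proportion is 39/45 = 0.86667. p̂ − p₀ = 0.066667.
1/(2n) = 0.011111.
Corrected numerator: |0.066667| − 0.011111 = 0.055556.
Under H₀, SE = √(p₀(1−p₀)/n) = √(0.80·0.20/45) = √0.003555556 = 0.059628.
z = (+)0.055556/0.059628 = 0.932.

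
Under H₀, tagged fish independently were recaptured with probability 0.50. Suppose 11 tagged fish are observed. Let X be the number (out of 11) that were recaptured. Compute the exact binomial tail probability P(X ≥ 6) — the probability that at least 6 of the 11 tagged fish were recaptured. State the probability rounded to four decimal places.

P = 0.5000

X is binomial with n = 11 and p = 0.50.
P(X ≥ 6) = Σ_{j=6}^{11} C(11,j)·0.50^j·0.50^{11−j}.
= 0.225586 + 0.161133 + 0.080566 + 0.026855 + 0.005371 + 0.000488 = 0.5000.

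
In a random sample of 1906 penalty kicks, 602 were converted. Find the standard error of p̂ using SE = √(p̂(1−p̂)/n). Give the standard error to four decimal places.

The sample proportion is 602/1906 = 0.31584.
p̂(1−p̂) = 0.216085.
Dividing by n and taking the root: √0.000113371 = 0.0106.

SE = 0.0106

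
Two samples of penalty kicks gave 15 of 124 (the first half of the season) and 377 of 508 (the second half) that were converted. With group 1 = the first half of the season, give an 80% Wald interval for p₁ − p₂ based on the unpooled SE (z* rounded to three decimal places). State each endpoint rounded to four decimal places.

(-0.6662, -0.5761)

p̂₁ = 0.12097, p̂₂ = 0.74213, so the observed difference is -0.62116.
SE = √(0.000857537 + 0.000376722) = √0.001234259 = 0.035132.
The 80% critical value is z* = 1.282. Margin of error = 0.04504.
Interval: -0.62116 ± 0.04504 → (-0.6662, -0.5761).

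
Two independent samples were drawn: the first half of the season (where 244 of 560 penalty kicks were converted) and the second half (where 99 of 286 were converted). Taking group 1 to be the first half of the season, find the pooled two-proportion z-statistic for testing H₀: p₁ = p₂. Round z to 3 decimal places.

p̂₁ = 244/560 = 0.43571, p̂₂ = 99/286 = 0.34615.
Pooling: p̂ = 343/846 = 0.40544.
SE = √[p̂(1−p̂)(1/n₁+1/n₂)] = √[0.40544·0.59456·(1/560+1/286)] ≈ 0.035684.
z = (p̂₁ − p̂₂)/SE = (0.43571 − 0.34615)/0.035684 = 0.08956/0.035684 = 2.510.

z = 2.510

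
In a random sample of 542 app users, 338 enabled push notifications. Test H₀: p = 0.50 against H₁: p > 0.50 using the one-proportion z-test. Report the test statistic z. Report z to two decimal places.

The sample proportion is 338/542 = 0.62362.
Under H₀, SE = √(p₀(1−p₀)/n) = √(0.50·0.50/542) = √0.000461255 = 0.021477.
z = (0.62362 − 0.50)/0.021477 = 0.12362/0.021477 = 5.76.

z = 5.76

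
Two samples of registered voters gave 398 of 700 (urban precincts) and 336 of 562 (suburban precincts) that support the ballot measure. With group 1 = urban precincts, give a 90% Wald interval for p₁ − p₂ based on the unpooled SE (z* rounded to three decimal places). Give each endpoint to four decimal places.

p̂₁ = 398/700 = 0.56857, p̂₂ = 336/562 = 0.59786; p̂₁ − p̂₂ = -0.02929.
SE = √(0.000350426 + 0.000427798) = √0.000778224 = 0.027897.
For 90% confidence, z* = 1.645. Margin of error = 0.04589.
So the interval runs from -0.0752 to 0.0166.

(-0.0752, 0.0166)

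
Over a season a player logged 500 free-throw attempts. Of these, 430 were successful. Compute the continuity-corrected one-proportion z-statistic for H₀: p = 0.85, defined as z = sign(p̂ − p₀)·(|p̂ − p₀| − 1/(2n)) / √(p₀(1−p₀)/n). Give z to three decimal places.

z = 0.564

With x = 430 successes in n = 500, p̂ = 0.86000. p̂ − p₀ = 0.010000.
Continuity correction 1/(2n) = 1/1000 = 0.001000.
Corrected numerator: |0.010000| − 0.001000 = 0.009000.
Null standard error: √(0.85·0.15/500) = √0.000255000 = 0.015969.
z = +0.009000/0.015969 = 0.564.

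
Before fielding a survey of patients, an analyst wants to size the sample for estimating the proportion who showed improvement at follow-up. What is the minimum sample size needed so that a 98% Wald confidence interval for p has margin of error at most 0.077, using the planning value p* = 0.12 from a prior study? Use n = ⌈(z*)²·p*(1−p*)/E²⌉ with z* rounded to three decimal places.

For 98% confidence, z* = 2.326.
p*(1−p*) = 0.12·0.88 = 0.1056.
(z*)²·p*(1−p*)/E² = 5.410276·0.1056/0.005929 = 96.361.
⌈96.361⌉ = 97.

n = 97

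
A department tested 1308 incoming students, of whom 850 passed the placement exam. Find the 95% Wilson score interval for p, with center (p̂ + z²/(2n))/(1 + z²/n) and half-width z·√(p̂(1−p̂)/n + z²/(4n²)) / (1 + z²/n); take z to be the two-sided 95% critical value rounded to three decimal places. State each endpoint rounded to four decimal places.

(0.6236, 0.6752)

p̂ = 850/1308 = 0.64985; z = 1.960, so z² = 3.841600.
Denominator 1 + z²/n = 1 + 3.841600/1308 = 1.002937.
Adjusted center: (0.64985 + z²/(2n))/1.002937 = 0.64941.
Radicand: p̂(1−p̂)/n + z²/(4n²) = 0.000173965 + 0.000000561 = 0.000174526.
Half-width = 1.960·√0.000174526/1.002937 = 0.02582.
So the interval runs from 0.6236 to 0.6752.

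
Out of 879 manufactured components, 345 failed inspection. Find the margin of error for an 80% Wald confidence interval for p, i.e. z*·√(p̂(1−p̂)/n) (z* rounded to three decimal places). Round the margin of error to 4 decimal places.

ME = 0.0211

p̂ = 345/879 = 0.39249.
SE = √(p̂(1−p̂)/n) = √(0.238442/879) = 0.016470.
For 80% confidence, z* = 1.282.
So ME = 0.0211.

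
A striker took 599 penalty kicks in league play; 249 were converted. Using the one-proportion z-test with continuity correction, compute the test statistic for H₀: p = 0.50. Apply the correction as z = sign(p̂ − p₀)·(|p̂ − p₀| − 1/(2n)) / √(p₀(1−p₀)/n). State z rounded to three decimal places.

z = -4.086

With x = 249 successes in n = 599, p̂ = 0.41569. p̂ − p₀ = -0.084307.
Continuity correction 1/(2n) = 1/1198 = 0.000835.
Corrected numerator: |-0.084307| − 0.000835 = 0.083472.
Null standard error: √(0.50·0.50/599) = √0.000417362 = 0.020429.
z = −0.083472/0.020429 = -4.086.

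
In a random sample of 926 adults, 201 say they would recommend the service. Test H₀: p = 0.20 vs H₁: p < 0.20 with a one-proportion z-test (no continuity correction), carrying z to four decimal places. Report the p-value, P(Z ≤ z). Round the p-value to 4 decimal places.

The sample proportion is 201/926 = 0.21706.
Under H₀, SE = √(p₀(1−p₀)/n) = √(0.20·0.80/926) = √0.000172786 = 0.013145.
Test statistic (full precision, shown to 4 dp): z = (201/926 − 0.20)/SE₀ ≈ 1.2981.
From the standard normal, P(Z ≤ z) = 0.9029.

p-value = 0.9029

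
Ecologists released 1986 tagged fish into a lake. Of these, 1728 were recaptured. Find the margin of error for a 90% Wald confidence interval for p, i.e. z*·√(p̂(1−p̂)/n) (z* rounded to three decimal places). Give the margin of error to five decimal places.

ME = 0.01241

The sample proportion is 1728/1986 = 0.87009.
SE = √(p̂(1−p̂)/n) = √(0.113033/1986) = 0.007544.
The 90% critical value is z* = 1.645.
ME = 1.645·0.007544 = 0.01241.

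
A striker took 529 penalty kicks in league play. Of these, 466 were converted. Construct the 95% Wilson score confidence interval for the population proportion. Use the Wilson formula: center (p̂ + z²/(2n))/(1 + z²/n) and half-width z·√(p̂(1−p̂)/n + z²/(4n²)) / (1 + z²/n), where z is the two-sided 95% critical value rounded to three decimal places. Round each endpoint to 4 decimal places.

(0.8505, 0.9058)

p̂ = 466/529 = 0.88091; z = 1.960, so z² = 3.841600.
Denominator 1 + z²/n = 1 + 3.841600/529 = 1.007262.
Adjusted center: (0.88091 + z²/(2n))/1.007262 = 0.87816.
Radicand: p̂(1−p̂)/n + z²/(4n²) = 0.000198317 + 0.000003432 = 0.000201749.
Half-width = 1.960·√0.000201749/1.007262 = 0.02764.
So the interval runs from 0.8505 to 0.9058.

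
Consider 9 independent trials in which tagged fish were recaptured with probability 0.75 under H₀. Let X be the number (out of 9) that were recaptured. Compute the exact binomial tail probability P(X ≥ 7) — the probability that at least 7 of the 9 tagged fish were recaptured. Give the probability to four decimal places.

X ~ Binomial(n=9, p=0.75).
P(X ≥ 7) = C(9,7)·0.75^7·0.25^2 + C(9,8)·0.75^8·0.25^1 + C(9,9)·0.75^9·0.25^0.
= 0.300339 + 0.225254 + 0.075085 = 0.6007.

P = 0.6007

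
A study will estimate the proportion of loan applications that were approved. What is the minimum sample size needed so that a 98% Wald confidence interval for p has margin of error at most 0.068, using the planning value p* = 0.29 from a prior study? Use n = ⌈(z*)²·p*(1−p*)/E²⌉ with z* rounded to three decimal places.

n = 241

z* = 2.326 at the 98% level.
p*(1−p*) = 0.2059.
Required n before rounding: 5.410276 × 0.2059 / 0.068² = 240.912.
Rounding up, n = 241.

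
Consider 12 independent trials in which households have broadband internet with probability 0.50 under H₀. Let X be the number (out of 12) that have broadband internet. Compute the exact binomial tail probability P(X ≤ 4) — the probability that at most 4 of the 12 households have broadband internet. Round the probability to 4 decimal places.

P = 0.1938

X ~ Binomial(n=12, p=0.50).
P(X ≤ 4) = Σ_{j=0}^{4} C(12,j)·0.50^j·0.50^{12−j}.
= 0.000244 + 0.002930 + 0.016113 + 0.053711 + 0.120850 = 0.1938.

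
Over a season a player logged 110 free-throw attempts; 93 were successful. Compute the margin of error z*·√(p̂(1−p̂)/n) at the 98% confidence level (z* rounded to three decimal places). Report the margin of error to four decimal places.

ME = 0.0802

With x = 93 successes in n = 110, p̂ = 0.84545.
SE(p̂) = √(0.84545·0.15455/110) = 0.034465.
For 98% confidence, z* = 2.326.
ME = 2.326·0.034465 = 0.0802.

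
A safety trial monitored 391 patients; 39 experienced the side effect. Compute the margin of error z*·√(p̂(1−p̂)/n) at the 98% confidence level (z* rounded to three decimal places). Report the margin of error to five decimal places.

ME = 0.03525

Sample proportion p̂ = 39/391 = 0.09974.
Standard error of p̂: √(0.089795/391) = √0.000229656 = 0.015154.
The 98% critical value is z* = 2.326.
Margin of error = z*·SE = 2.326 × 0.015154 = 0.03525.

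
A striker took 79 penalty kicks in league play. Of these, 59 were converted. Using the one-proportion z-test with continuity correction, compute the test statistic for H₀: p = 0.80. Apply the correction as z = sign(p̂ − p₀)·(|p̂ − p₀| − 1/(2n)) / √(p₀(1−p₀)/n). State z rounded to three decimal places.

With x = 59 successes in n = 79, p̂ = 0.74684. p̂ − p₀ = -0.053165.
Continuity correction 1/(2n) = 1/158 = 0.006329.
Corrected numerator: |-0.053165| − 0.006329 = 0.046836.
Under H₀, SE = √(p₀(1−p₀)/n) = √(0.80·0.20/79) = √0.002025316 = 0.045004.
z = (−)0.046836/0.045004 = -1.041.

z = -1.041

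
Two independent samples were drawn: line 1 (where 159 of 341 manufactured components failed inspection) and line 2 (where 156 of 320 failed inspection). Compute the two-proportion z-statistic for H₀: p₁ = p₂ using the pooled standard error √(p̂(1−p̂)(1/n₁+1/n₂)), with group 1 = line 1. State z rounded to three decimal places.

Sample proportions: p̂₁ = 159/341 = 0.46628 and p̂₂ = 156/320 = 0.48750.
Pooled p̂ = (159+156)/(341+320) = 315/661 = 0.47655.
Pooled SE = √[0.2494501·0.00605755] ≈ 0.038872.
z = -0.02122/0.038872 = -0.546.

z = -0.546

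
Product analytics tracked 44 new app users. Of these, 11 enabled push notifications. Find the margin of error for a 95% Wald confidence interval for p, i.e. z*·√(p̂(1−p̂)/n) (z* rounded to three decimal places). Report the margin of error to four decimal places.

Sample proportion p̂ = 11/44 = 0.25000.
Standard error of p̂: √(0.187500/44) = √0.004261364 = 0.065279.
z* = 1.960 at the 95% level.
ME = 1.960·0.065279 = 0.1279.

ME = 0.1279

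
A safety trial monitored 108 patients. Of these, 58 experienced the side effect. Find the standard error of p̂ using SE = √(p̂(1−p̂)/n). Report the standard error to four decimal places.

The sample proportion is 58/108 = 0.53704.
p̂(1−p̂) = 0.248628.
SE = √(0.248628/108) = 0.0480.

SE = 0.0480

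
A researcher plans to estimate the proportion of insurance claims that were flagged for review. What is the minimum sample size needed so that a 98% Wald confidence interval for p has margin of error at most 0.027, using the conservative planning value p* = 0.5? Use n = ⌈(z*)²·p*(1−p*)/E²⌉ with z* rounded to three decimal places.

z* = 2.326 at the 98% level.
p*(1−p*) = 0.50·0.50 = 0.2500.
(z*)²·p*(1−p*)/E² = 5.410276·0.2500/0.000729 = 1855.376.
Rounding up, n = 1856.

n = 1856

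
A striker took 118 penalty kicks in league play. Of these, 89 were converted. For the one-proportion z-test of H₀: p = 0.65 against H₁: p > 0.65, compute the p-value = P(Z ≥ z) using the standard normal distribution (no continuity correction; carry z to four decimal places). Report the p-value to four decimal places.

The sample proportion is 89/118 = 0.75424.
Under H₀, SE = √(p₀(1−p₀)/n) = √(0.65·0.35/118) = √0.001927966 = 0.043909.
z = (p̂ − p₀)/SE = (89/118 − 0.65)/0.043909 ≈ 2.3740.
p-value = P(Z ≥ z) with z = 2.3740 → 0.0088.

p-value = 0.0088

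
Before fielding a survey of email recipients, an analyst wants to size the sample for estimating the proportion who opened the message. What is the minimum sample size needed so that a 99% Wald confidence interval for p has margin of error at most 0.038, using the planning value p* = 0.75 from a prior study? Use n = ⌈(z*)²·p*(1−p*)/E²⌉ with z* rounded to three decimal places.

z* = 2.576 at the 99% level.
p*(1−p*) = 0.75·0.25 = 0.1875.
(z*)²·p*(1−p*)/E² = 6.635776·0.1875/0.001444 = 861.640.
⌈861.640⌉ = 862.

n = 862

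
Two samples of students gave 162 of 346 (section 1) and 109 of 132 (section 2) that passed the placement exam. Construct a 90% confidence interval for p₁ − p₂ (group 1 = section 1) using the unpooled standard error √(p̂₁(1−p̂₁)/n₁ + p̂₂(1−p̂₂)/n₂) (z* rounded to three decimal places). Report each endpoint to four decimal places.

(-0.4275, -0.2876)

p̂₁ = 0.46821, p̂₂ = 0.82576, so the observed difference is -0.35755.
SE = √(0.000719622 + 0.001090015) = √0.001809637 = 0.042540.
z* = 1.645 at the 90% level. Margin of error = 0.06998.
So the interval runs from -0.4275 to -0.2876.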